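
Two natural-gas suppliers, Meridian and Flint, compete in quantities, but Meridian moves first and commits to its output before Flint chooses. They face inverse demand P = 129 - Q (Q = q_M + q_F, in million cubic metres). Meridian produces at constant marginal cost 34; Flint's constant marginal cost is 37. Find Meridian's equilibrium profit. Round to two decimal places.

1200.50

The follower Flint best-responds to any q_M: π_F = (129 - Q)q_F - 37q_F.
Setting the follower's marginal profit to zero, 92 - q_M - 2q_F = 0, i.e. q_F = (92 - q_M)/2.
Meridian substitutes q_F(q_M) into its own profit: π_M = q_M(129 - q_M - (92 - q_M)/2) - 34q_M = (83 - (1/2)q_M)q_M - 34q_M.
Maximising: ∂π_M/∂q_M = 49 - q_M = 0, giving q_M = 49.
Then q_F = (92 - 49)/2 = 43/2.
Price P = 129 - 141/2 = 117/2.
Meridian's profit: (117/2 - 34)·49 = 1200.5000.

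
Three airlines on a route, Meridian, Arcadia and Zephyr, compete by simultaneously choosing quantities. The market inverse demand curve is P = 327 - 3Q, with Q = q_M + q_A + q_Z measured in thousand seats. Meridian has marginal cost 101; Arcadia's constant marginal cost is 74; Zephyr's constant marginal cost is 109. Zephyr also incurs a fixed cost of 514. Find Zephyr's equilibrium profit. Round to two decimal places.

124.02

Meridian's profit: π_M = (327 - 3Q)q_M - (101q_M). Setting ∂π_M/∂q_M = 0: 226 - 6q_M - 3(q_A + q_Z) = 0.
Arcadia's profit: π_A = (327 - 3Q)q_A - (74q_A). Setting ∂π_A/∂q_A = 0: 253 - 6q_A - 3(q_M + q_Z) = 0.
Zephyr's first-order condition: 218 - 6q_Z - 3(q_M + q_A) = 0.
Adding the 3 first-order conditions: 697 − 12Q = 0, so Q = 697/12.
Back-substituting: q_M = (226 − 697/4)/3 = 69/4, q_A = (253 − 697/4)/3 = 105/4, q_Z = (218 − 697/4)/3 = 175/12.
Price P = 327 - 3·(697/12) = 611/4.
Zephyr's profit: (611/4 - 109)·(175/12) - 514 = 124.0208.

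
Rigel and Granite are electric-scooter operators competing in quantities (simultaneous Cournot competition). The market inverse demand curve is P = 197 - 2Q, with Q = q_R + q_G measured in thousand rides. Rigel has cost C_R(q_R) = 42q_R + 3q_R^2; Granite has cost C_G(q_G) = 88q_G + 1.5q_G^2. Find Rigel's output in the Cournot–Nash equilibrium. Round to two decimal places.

13.14

Rigel's profit: π_R = (197 - 2Q)q_R - (42q_R + 3q_R²). Setting ∂π_R/∂q_R = 0: 155 - 10q_R - 2(q_G) = 0.
Granite's profit: π_G = (197 - 2Q)q_G - (88q_G + (3/2)q_G²). Setting ∂π_G/∂q_G = 0: 109 - 7q_G - 2(q_R) = 0.
Rearranging gives the reaction functions q_R = (155 - 2q_G)/10 and q_G = (109 - 2q_R)/7.
Solving the pair: q_R = 289/22, q_G = 130/11.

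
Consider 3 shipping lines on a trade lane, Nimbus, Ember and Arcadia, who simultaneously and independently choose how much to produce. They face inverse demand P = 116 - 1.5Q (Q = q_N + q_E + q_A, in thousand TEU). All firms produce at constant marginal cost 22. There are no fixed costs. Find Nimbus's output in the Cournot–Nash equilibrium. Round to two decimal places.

Each firm earns π_i = (116 - 1.5Q)q_i - 22q_i.
Setting ∂π_i/∂q_i = 0 with rivals' quantities fixed: 94 - 3q_i - (3/2)·Σ_{j≠i} q_j = 0.
By symmetry each firm produces the same amount; substituting Σ_{j≠i} q_j = 2q_i yields q_i = 94/6 = 47/3.

15.67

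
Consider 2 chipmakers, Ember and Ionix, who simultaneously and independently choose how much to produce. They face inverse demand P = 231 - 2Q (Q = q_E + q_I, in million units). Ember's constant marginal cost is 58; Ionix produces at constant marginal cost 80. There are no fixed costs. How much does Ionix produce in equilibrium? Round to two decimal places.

21.50

Ember's profit: π_E = (231 - 2Q)q_E - (58q_E). Setting ∂π_E/∂q_E = 0: 173 - 4q_E - 2(q_I) = 0.
Ionix's first-order condition: 151 - 4q_I - 2(q_E) = 0.
Rearranging gives the reaction functions q_E = (173 - 2q_I)/4 and q_I = (151 - 2q_E)/4.
Solving the pair: q_E = 65/2, q_I = 43/2.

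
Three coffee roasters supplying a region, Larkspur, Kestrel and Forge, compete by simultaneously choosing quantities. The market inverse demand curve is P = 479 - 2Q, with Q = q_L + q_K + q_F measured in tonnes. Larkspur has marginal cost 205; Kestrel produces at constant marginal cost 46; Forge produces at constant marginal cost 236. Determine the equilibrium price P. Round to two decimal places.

241.50

Larkspur's profit: π_L = (479 - 2Q)q_L - (205q_L). Setting ∂π_L/∂q_L = 0: 274 - 4q_L - 2(q_K + q_F) = 0.
Kestrel's profit: π_K = (479 - 2Q)q_K - (46q_K). Setting ∂π_K/∂q_K = 0: 433 - 4q_K - 2(q_L + q_F) = 0.
Forge's first-order condition: 243 - 4q_F - 2(q_L + q_K) = 0.
Adding the 3 conditions: 950 − 4Q − 4Q = 0, i.e. Q = 475/4.
Back-substituting: q_L = (274 − 475/2)/2 = 73/4, q_K = (433 − 475/2)/2 = 391/4, q_F = (243 − 475/2)/2 = 11/4.
Total output Q = 475/4, so price P = 479 - 2·(475/4) = 483/2.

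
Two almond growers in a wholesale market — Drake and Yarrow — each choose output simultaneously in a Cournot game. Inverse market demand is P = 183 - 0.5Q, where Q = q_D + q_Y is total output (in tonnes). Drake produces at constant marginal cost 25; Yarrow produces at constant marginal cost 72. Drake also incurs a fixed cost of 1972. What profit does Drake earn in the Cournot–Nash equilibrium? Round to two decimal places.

Drake's profit: π_D = (183 - 0.5Q)q_D - (25q_D). Setting ∂π_D/∂q_D = 0: 158 - q_D - (1/2)(q_Y) = 0.
Yarrow's profit: π_Y = (183 - 0.5Q)q_Y - (72q_Y). Setting ∂π_Y/∂q_Y = 0: 111 - q_Y - (1/2)(q_D) = 0.
So q_D = (158 - (1/2)q_Y) and q_Y = (111 - (1/2)q_D).
Solving the pair: q_D = 410/3, q_Y = 128/3.
Price P = 183 - (1/2)·(538/3) = 280/3.
Drake's profit: (280/3 - 25)·(410/3) - 1972 = 7366.8889.

7366.89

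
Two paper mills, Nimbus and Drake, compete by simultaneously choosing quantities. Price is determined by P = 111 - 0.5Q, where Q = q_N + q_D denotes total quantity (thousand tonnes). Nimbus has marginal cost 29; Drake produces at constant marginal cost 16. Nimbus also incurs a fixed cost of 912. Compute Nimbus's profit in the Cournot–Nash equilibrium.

146

Nimbus's profit: π_N = (111 - 0.5Q)q_N - (29q_N). Setting ∂π_N/∂q_N = 0: 82 - q_N - (1/2)(q_D) = 0.
Drake's profit: π_D = (111 - 0.5Q)q_D - (16q_D). Setting ∂π_D/∂q_D = 0: 95 - q_D - (1/2)(q_N) = 0.
So q_N = (82 - (1/2)q_D) and q_D = (95 - (1/2)q_N).
Substituting one into the other gives q_N = 46 and q_D = 72.
Price P = 111 - (1/2)·118 = 52.
Nimbus's profit: (52 - 29)·46 - 912 = 146.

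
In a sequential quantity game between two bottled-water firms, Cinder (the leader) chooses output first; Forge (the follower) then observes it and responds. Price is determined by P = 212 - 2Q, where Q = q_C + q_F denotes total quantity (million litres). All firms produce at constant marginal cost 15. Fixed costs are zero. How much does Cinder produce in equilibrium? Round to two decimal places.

Solve by backward induction. Given q_C, the follower Forge maximises π_F = (212 - 2q_C - 2q_F)q_F - 15q_F.
Setting the follower's marginal profit to zero, 197 - 2q_C - 4q_F = 0, i.e. q_F = (197 - 2q_C)/4.
The leader anticipates this reaction. Substituting into P = 212 - 2Q gives P = 227/2 - q_C, so π_C = (227/2 - q_C)q_C - 15q_C.
Maximising: ∂π_C/∂q_C = 197/2 - 2q_C = 0, giving q_C = 197/4.
Then q_F = (197 - 2·(197/4))/4 = 197/8.

49.25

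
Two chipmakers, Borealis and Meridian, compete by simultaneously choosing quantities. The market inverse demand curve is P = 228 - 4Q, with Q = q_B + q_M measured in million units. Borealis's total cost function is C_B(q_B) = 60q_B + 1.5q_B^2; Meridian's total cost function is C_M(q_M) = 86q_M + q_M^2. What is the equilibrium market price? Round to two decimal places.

Borealis's profit: π_B = (228 - 4Q)q_B - (60q_B + (3/2)q_B²). Setting ∂π_B/∂q_B = 0: 168 - 11q_B - 4(q_M) = 0.
Meridian's first-order condition: 142 - 10q_M - 4(q_B) = 0.
So q_B = (168 - 4q_M)/11 and q_M = (142 - 4q_B)/10.
Solving the pair: q_B = 556/47, q_M = 445/47.
Total output Q = 1001/47, so price P = 228 - 4·(1001/47) = 142.8085.

142.81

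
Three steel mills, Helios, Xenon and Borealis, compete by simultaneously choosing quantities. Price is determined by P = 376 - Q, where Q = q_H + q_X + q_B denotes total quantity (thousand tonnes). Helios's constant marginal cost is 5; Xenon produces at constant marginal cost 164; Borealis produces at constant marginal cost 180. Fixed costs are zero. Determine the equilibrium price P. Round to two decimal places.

Helios's profit: π_H = (376 - Q)q_H - (5q_H). Setting ∂π_H/∂q_H = 0: 371 - 2q_H - (q_X + q_B) = 0.
Xenon's profit: π_X = (376 - Q)q_X - (164q_X). Setting ∂π_X/∂q_X = 0: 212 - 2q_X - (q_H + q_B) = 0.
Borealis's first-order condition: 196 - 2q_B - (q_H + q_X) = 0.
Summing all 3 equations gives 779 − 4Q = 0, hence Q = 779/4.
Back-substituting: q_H = (371 − 779/4) = 705/4, q_X = (212 − 779/4) = 69/4, q_B = (196 − 779/4) = 5/4.
Total output Q = 779/4, so price P = 376 - 779/4 = 725/4.

181.25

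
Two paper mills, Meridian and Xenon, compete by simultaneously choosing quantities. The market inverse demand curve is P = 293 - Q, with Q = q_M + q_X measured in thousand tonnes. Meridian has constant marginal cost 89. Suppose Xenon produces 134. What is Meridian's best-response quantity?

With the rival's output fixed at 134, Meridian's profit is π_M = (293 - 134 - q_M)q_M - (89q_M) = (159 - q_M)q_M - (89q_M).
∂π_M/∂q_M = 70 - 2q_M = 0, so q_M = 35.

35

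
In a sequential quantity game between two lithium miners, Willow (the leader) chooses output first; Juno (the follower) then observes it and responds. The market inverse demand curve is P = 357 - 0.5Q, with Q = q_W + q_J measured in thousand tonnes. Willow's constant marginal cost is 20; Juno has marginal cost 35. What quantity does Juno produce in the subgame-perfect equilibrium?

146

Solve by backward induction. Given q_W, the follower Juno maximises π_J = (357 - (1/2)q_W - (1/2)q_J)q_J - 35q_J.
Follower FOC: 322 - (1/2)q_W - q_J = 0, so q_J(q_W) = (322 - (1/2)q_W).
Willow substitutes q_J(q_W) into its own profit: π_W = q_W(357 - (1/2)q_W - (322 - (1/2)q_W)/2) - 20q_W = (196 - (1/4)q_W)q_W - 20q_W.
Leader FOC: 176 - (1/2)q_W = 0, so q_W = 352.
Then q_J = (322 - (1/2)·352) = 146.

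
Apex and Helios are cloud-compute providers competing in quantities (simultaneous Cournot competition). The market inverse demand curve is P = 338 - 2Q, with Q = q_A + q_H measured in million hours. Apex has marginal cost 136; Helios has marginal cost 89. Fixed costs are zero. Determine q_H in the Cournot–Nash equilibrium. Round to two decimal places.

49.33

Apex's profit: π_A = (338 - 2Q)q_A - (136q_A). Setting ∂π_A/∂q_A = 0: 202 - 4q_A - 2(q_H) = 0.
Helios's profit: π_H = (338 - 2Q)q_H - (89q_H). Setting ∂π_H/∂q_H = 0: 249 - 4q_H - 2(q_A) = 0.
So q_A = (202 - 2q_H)/4 and q_H = (249 - 2q_A)/4.
Substituting one into the other gives q_A = 155/6 and q_H = 148/3.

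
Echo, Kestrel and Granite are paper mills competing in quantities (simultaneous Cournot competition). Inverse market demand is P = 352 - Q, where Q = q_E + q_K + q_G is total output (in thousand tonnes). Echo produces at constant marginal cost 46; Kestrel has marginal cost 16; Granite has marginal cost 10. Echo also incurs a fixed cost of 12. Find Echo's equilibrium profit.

3588

Echo's profit: π_E = (352 - Q)q_E - (46q_E). Setting ∂π_E/∂q_E = 0: 306 - 2q_E - (q_K + q_G) = 0.
Kestrel's first-order condition: 336 - 2q_K - (q_E + q_G) = 0.
Granite's profit: π_G = (352 - Q)q_G - (10q_G). Setting ∂π_G/∂q_G = 0: 342 - 2q_G - (q_E + q_K) = 0.
Summing all 3 equations gives 984 − 4Q = 0, hence Q = 246.
Back-substituting: q_E = (306 − 246) = 60, q_K = (336 − 246) = 90, q_G = (342 − 246) = 96.
Price P = 352 - 246 = 106.
Echo's profit: (106 - 46)·60 - 12 = 3588.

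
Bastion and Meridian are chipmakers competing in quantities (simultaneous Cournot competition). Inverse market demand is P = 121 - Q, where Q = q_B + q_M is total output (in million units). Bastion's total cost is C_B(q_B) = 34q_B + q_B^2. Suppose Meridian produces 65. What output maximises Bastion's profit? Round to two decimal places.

With the rival's output fixed at 65, Bastion's profit is π_B = (121 - 65 - q_B)q_B - (34q_B + q_B²) = (56 - q_B)q_B - (34q_B + q_B²).
∂π_B/∂q_B = 22 - 4q_B = 0, so q_B = 11/2.

5.50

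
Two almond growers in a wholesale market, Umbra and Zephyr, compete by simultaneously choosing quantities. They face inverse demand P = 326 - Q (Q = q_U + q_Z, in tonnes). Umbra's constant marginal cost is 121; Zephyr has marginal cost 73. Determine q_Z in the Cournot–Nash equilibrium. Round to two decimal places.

Umbra's profit: π_U = (326 - Q)q_U - (121q_U). Setting ∂π_U/∂q_U = 0: 205 - 2q_U - (q_Z) = 0.
Zephyr's profit: π_Z = (326 - Q)q_Z - (73q_Z). Setting ∂π_Z/∂q_Z = 0: 253 - 2q_Z - (q_U) = 0.
Best responses: q_U = (205 - q_Z)/2, q_Z = (253 - q_U)/2.
Substituting one into the other gives q_U = 157/3 and q_Z = 301/3.

100.33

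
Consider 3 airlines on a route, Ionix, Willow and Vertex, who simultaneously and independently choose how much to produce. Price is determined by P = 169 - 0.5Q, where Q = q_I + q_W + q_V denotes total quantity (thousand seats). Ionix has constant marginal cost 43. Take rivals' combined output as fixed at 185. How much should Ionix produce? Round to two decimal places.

33.50

With rivals' combined output fixed at 185, Ionix's profit is π_I = (169 - (1/2)·185 - (1/2)q_I)q_I - (43q_I) = (153/2 - (1/2)q_I)q_I - (43q_I).
∂π_I/∂q_I = 67/2 - q_I = 0, so q_I = 67/2.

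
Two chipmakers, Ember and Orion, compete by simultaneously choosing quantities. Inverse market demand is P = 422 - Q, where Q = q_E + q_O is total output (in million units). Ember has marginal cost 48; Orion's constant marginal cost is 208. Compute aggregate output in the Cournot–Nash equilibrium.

Ember's profit: π_E = (422 - Q)q_E - (48q_E). Setting ∂π_E/∂q_E = 0: 374 - 2q_E - (q_O) = 0.
Orion's profit: π_O = (422 - Q)q_O - (208q_O). Setting ∂π_O/∂q_O = 0: 214 - 2q_O - (q_E) = 0.
Best responses: q_E = (374 - q_O)/2, q_O = (214 - q_E)/2.
Substituting one into the other gives q_E = 178 and q_O = 18.
Total output Q = 178 + 18 = 196.

196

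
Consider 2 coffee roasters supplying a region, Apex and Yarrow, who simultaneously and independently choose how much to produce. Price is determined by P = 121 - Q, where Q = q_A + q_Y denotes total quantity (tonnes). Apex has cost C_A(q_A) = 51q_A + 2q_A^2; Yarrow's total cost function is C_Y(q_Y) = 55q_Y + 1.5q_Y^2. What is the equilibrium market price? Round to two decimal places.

99.97

Apex's profit: π_A = (121 - Q)q_A - (51q_A + 2q_A²). Setting ∂π_A/∂q_A = 0: 70 - 6q_A - (q_Y) = 0.
Yarrow's profit: π_Y = (121 - Q)q_Y - (55q_Y + (3/2)q_Y²). Setting ∂π_Y/∂q_Y = 0: 66 - 5q_Y - (q_A) = 0.
So q_A = (70 - q_Y)/6 and q_Y = (66 - q_A)/5.
Substituting one into the other gives q_A = 284/29 and q_Y = 326/29.
Total output Q = 610/29, so price P = 121 - 610/29 = 99.9655.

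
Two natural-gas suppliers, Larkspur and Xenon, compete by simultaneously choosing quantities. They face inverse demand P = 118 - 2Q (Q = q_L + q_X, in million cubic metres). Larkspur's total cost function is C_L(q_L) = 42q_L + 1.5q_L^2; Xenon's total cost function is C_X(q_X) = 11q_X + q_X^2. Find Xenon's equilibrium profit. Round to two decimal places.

740.46

Larkspur's profit: π_L = (118 - 2Q)q_L - (42q_L + (3/2)q_L²). Setting ∂π_L/∂q_L = 0: 76 - 7q_L - 2(q_X) = 0.
Xenon's first-order condition: 107 - 6q_X - 2(q_L) = 0.
Best responses: q_L = (76 - 2q_X)/7, q_X = (107 - 2q_L)/6.
Solving the pair: q_L = 121/19, q_X = 597/38.
Price P = 118 - 2·(839/38) = 1403/19.
Xenon's profit: (1403/19)·(597/38) - 11·(597/38) - (597/38)² = 740.4619.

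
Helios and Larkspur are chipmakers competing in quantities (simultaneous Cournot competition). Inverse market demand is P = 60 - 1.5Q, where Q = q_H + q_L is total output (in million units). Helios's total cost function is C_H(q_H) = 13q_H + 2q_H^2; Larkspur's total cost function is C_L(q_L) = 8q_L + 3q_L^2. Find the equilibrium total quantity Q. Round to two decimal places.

10.51

Helios's profit: π_H = (60 - 1.5Q)q_H - (13q_H + 2q_H²). Setting ∂π_H/∂q_H = 0: 47 - 7q_H - (3/2)(q_L) = 0.
Larkspur's first-order condition: 52 - 9q_L - (3/2)(q_H) = 0.
Rearranging gives the reaction functions q_H = (47 - (3/2)q_L)/7 and q_L = (52 - (3/2)q_H)/9.
Solving the pair: q_H = 460/81, q_L = 4.8313.
Total output Q = 460/81 + 4.8313 = 10.5103.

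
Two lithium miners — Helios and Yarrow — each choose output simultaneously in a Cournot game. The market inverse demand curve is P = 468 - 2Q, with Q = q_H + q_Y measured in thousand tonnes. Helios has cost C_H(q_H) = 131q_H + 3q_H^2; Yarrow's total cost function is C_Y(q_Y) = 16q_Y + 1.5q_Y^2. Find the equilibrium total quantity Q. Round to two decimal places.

80.32

Helios's profit: π_H = (468 - 2Q)q_H - (131q_H + 3q_H²). Setting ∂π_H/∂q_H = 0: 337 - 10q_H - 2(q_Y) = 0.
Yarrow's first-order condition: 452 - 7q_Y - 2(q_H) = 0.
So q_H = (337 - 2q_Y)/10 and q_Y = (452 - 2q_H)/7.
Substituting one into the other gives q_H = 485/22 and q_Y = 641/11.
Total output Q = 485/22 + 641/11 = 1767/22.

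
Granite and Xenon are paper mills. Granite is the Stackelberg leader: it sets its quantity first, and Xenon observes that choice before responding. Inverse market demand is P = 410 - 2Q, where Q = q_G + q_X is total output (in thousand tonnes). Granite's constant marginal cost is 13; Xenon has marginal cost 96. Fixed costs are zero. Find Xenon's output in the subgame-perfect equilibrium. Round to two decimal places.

The follower Xenon best-responds to any q_G: π_X = (410 - 2Q)q_X - 96q_X.
Follower FOC: 314 - 2q_G - 4q_X = 0, so q_X(q_G) = (314 - 2q_G)/4.
Granite substitutes q_X(q_G) into its own profit: π_G = q_G(410 - 2q_G - (314 - 2q_G)/2) - 13q_G = (253 - q_G)q_G - 13q_G.
The leader's first-order condition 240 - 2q_G = 0 yields q_G = 120.
Then q_X = (314 - 2·120)/4 = 37/2.

18.50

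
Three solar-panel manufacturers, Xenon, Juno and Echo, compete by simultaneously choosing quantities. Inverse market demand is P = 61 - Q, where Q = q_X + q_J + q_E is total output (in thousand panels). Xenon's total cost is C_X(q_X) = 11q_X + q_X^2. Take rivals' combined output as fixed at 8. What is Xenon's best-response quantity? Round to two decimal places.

With rivals' combined output fixed at 8, Xenon's profit is π_X = (61 - 8 - q_X)q_X - (11q_X + q_X²) = (53 - q_X)q_X - (11q_X + q_X²).
∂π_X/∂q_X = 42 - 4q_X = 0, so q_X = 21/2.

10.50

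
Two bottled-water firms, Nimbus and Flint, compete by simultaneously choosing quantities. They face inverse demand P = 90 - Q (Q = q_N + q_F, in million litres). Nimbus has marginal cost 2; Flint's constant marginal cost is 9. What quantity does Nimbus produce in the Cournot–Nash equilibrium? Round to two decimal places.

Nimbus's profit: π_N = (90 - Q)q_N - (2q_N). Setting ∂π_N/∂q_N = 0: 88 - 2q_N - (q_F) = 0.
Flint's profit: π_F = (90 - Q)q_F - (9q_F). Setting ∂π_F/∂q_F = 0: 81 - 2q_F - (q_N) = 0.
Best responses: q_N = (88 - q_F)/2, q_F = (81 - q_N)/2.
Substituting one into the other gives q_N = 95/3 and q_F = 74/3.

31.67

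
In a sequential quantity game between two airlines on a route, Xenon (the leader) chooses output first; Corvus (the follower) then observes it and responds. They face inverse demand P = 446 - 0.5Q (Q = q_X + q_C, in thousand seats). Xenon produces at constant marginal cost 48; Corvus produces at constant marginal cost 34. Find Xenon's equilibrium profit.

36864

Solve by backward induction. Given q_X, the follower Corvus maximises π_C = (446 - (1/2)q_X - (1/2)q_C)q_C - 34q_C.
∂π_C/∂q_C = 412 - (1/2)q_X - q_C = 0 gives the reaction function q_C = (412 - (1/2)q_X).
Xenon substitutes q_C(q_X) into its own profit: π_X = q_X(446 - (1/2)q_X - (412 - (1/2)q_X)/2) - 48q_X = (240 - (1/4)q_X)q_X - 48q_X.
Leader FOC: 192 - (1/2)q_X = 0, so q_X = 384.
Then q_C = (412 - (1/2)·384) = 220.
Price P = 446 - (1/2)·604 = 144.
Xenon's profit: (144 - 48)·384 = 36864.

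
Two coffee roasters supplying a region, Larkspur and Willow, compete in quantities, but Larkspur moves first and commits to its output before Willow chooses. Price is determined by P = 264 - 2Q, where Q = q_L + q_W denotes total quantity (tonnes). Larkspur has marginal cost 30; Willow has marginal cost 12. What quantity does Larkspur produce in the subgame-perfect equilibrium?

54

The follower Willow best-responds to any q_L: π_W = (264 - 2Q)q_W - 12q_W.
Setting the follower's marginal profit to zero, 252 - 2q_L - 4q_W = 0, i.e. q_W = (252 - 2q_L)/4.
The leader anticipates this reaction. Substituting into P = 264 - 2Q gives P = 138 - q_L, so π_L = (138 - q_L)q_L - 30q_L.
Maximising: ∂π_L/∂q_L = 108 - 2q_L = 0, giving q_L = 54.
Then q_W = (252 - 2·54)/4 = 36.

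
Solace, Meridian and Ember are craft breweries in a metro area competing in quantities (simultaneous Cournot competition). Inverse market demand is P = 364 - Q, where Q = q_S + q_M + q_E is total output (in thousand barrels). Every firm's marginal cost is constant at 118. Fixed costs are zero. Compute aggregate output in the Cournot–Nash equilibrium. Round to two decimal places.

184.50

A representative firm's profit is π_i = q_i(364 - Q) - 118q_i.
Setting ∂π_i/∂q_i = 0 with rivals' quantities fixed: 246 - 2q_i - Σ_{j≠i} q_j = 0.
With identical firms every q_j equals q_i, so Σ_{j≠i} q_j = 2q_i and 246 = 4q_i, giving q_i = 123/2.
Total output Q = 123/2 + 123/2 + 123/2 = 369/2.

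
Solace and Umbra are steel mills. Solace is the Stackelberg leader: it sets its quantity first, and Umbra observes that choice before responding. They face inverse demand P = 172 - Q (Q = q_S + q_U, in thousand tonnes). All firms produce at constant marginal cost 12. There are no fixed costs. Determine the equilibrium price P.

52

The follower Umbra best-responds to any q_S: π_U = (172 - Q)q_U - 12q_U.
∂π_U/∂q_U = 160 - q_S - 2q_U = 0 gives the reaction function q_U = (160 - q_S)/2.
Solace substitutes q_U(q_S) into its own profit: π_S = q_S(172 - q_S - (160 - q_S)/2) - 12q_S = (92 - (1/2)q_S)q_S - 12q_S.
Leader FOC: 80 - q_S = 0, so q_S = 80.
Then q_U = (160 - 80)/2 = 40.
Total output Q = 120, so price P = 172 - 120 = 52.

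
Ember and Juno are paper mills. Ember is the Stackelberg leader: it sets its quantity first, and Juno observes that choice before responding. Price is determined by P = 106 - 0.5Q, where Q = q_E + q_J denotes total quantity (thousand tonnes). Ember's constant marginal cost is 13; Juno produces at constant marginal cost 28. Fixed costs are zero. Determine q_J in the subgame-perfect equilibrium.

Solve by backward induction. Given q_E, the follower Juno maximises π_J = (106 - (1/2)q_E - (1/2)q_J)q_J - 28q_J.
Follower FOC: 78 - (1/2)q_E - q_J = 0, so q_J(q_E) = (78 - (1/2)q_E).
Ember substitutes q_J(q_E) into its own profit: π_E = q_E(106 - (1/2)q_E - (78 - (1/2)q_E)/2) - 13q_E = (67 - (1/4)q_E)q_E - 13q_E.
Maximising: ∂π_E/∂q_E = 54 - (1/2)q_E = 0, giving q_E = 108.
Then q_J = (78 - (1/2)·108) = 24.

24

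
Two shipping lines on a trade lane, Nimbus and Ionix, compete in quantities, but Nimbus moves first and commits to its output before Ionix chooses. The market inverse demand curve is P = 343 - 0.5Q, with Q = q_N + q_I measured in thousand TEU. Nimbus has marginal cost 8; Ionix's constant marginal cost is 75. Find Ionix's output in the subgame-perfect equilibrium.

Solve by backward induction. Given q_N, the follower Ionix maximises π_I = (343 - (1/2)q_N - (1/2)q_I)q_I - 75q_I.
Setting the follower's marginal profit to zero, 268 - (1/2)q_N - q_I = 0, i.e. q_I = (268 - (1/2)q_N).
The leader anticipates this reaction. Substituting into P = 343 - 0.5Q gives P = 209 - (1/4)q_N, so π_N = (209 - (1/4)q_N)q_N - 8q_N.
Leader FOC: 201 - (1/2)q_N = 0, so q_N = 402.
Then q_I = (268 - (1/2)·402) = 67.

67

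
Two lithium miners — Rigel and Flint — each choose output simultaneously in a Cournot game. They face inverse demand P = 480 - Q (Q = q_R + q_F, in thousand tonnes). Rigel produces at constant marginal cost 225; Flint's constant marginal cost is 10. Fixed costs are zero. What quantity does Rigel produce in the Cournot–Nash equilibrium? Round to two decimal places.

13.33

Rigel's profit: π_R = (480 - Q)q_R - (225q_R). Setting ∂π_R/∂q_R = 0: 255 - 2q_R - (q_F) = 0.
Flint's profit: π_F = (480 - Q)q_F - (10q_F). Setting ∂π_F/∂q_F = 0: 470 - 2q_F - (q_R) = 0.
Rearranging gives the reaction functions q_R = (255 - q_F)/2 and q_F = (470 - q_R)/2.
Solving the pair: q_R = 40/3, q_F = 685/3.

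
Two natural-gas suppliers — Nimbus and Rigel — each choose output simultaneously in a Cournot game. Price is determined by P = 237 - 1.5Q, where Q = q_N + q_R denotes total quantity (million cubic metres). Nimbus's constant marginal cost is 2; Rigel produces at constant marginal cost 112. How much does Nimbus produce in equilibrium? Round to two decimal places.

Nimbus's profit: π_N = (237 - 1.5Q)q_N - (2q_N). Setting ∂π_N/∂q_N = 0: 235 - 3q_N - (3/2)(q_R) = 0.
Rigel's first-order condition: 125 - 3q_R - (3/2)(q_N) = 0.
Best responses: q_N = (235 - (3/2)q_R)/3, q_R = (125 - (3/2)q_N)/3.
Solving the pair: q_N = 230/3, q_R = 10/3.

76.67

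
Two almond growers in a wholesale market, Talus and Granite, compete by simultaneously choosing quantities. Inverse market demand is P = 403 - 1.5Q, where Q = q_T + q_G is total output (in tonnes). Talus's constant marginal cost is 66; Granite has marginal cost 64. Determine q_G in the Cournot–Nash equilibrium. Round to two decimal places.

75.78

Talus's profit: π_T = (403 - 1.5Q)q_T - (66q_T). Setting ∂π_T/∂q_T = 0: 337 - 3q_T - (3/2)(q_G) = 0.
Granite's profit: π_G = (403 - 1.5Q)q_G - (64q_G). Setting ∂π_G/∂q_G = 0: 339 - 3q_G - (3/2)(q_T) = 0.
So q_T = (337 - (3/2)q_G)/3 and q_G = (339 - (3/2)q_T)/3.
Solving the pair: q_T = 670/9, q_G = 682/9.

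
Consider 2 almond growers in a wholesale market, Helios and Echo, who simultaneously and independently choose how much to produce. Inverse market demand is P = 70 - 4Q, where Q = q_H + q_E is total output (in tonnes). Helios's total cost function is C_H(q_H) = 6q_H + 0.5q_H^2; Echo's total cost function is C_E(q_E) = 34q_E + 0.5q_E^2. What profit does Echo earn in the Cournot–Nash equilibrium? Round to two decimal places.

Helios's profit: π_H = (70 - 4Q)q_H - (6q_H + (1/2)q_H²). Setting ∂π_H/∂q_H = 0: 64 - 9q_H - 4(q_E) = 0.
Echo's first-order condition: 36 - 9q_E - 4(q_H) = 0.
Rearranging gives the reaction functions q_H = (64 - 4q_E)/9 and q_E = (36 - 4q_H)/9.
Solving the pair: q_H = 432/65, q_E = 68/65.
Price P = 70 - 4·(100/13) = 510/13.
Echo's profit: (510/13)·(68/65) - 34·(68/65) - (1/2)(68/65)² = 4.9250.

4.92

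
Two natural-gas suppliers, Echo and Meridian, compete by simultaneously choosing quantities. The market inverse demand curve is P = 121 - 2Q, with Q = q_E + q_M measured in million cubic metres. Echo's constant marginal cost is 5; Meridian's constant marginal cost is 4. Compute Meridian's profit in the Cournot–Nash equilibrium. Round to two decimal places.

773.56

Echo's profit: π_E = (121 - 2Q)q_E - (5q_E). Setting ∂π_E/∂q_E = 0: 116 - 4q_E - 2(q_M) = 0.
Meridian's first-order condition: 117 - 4q_M - 2(q_E) = 0.
Best responses: q_E = (116 - 2q_M)/4, q_M = (117 - 2q_E)/4.
Solving the pair: q_E = 115/6, q_M = 59/3.
Price P = 121 - 2·(233/6) = 130/3.
Meridian's profit: (130/3 - 4)·(59/3) = 773.5556.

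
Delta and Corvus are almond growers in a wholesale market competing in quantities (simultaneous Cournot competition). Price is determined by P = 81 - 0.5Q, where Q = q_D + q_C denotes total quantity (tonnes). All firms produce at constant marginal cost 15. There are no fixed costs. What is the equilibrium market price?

Each firm earns π_i = (81 - 0.5Q)q_i - 15q_i.
Setting ∂π_i/∂q_i = 0 with rivals' quantities fixed: 66 - q_i - (1/2)q_j = 0.
With identical firms every q_j equals q_i, so q_j = q_i and 66 = (3/2)q_i, giving q_i = 44.
Total output Q = 88, so price P = 81 - (1/2)·88 = 37.

37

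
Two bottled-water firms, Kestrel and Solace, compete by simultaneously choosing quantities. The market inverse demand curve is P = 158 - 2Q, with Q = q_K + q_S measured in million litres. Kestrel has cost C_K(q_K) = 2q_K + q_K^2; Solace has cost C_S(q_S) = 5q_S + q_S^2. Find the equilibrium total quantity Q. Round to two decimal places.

Kestrel's profit: π_K = (158 - 2Q)q_K - (2q_K + q_K²). Setting ∂π_K/∂q_K = 0: 156 - 6q_K - 2(q_S) = 0.
Solace's first-order condition: 153 - 6q_S - 2(q_K) = 0.
Best responses: q_K = (156 - 2q_S)/6, q_S = (153 - 2q_K)/6.
Solving the pair: q_K = 315/16, q_S = 303/16.
Total output Q = 315/16 + 303/16 = 309/8.

38.63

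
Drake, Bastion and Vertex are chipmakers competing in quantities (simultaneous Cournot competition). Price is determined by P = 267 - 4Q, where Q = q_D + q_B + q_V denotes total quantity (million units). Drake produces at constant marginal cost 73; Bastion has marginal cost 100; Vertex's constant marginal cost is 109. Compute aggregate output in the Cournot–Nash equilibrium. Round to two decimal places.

32.44

Drake's profit: π_D = (267 - 4Q)q_D - (73q_D). Setting ∂π_D/∂q_D = 0: 194 - 8q_D - 4(q_B + q_V) = 0.
Bastion's first-order condition: 167 - 8q_B - 4(q_D + q_V) = 0.
Vertex's profit: π_V = (267 - 4Q)q_V - (109q_V). Setting ∂π_V/∂q_V = 0: 158 - 8q_V - 4(q_D + q_B) = 0.
Summing all 3 equations gives 519 − 16Q = 0, hence Q = 519/16.
Back-substituting: q_D = (194 − 519/4)/4 = 257/16, q_B = (167 − 519/4)/4 = 149/16, q_V = (158 − 519/4)/4 = 113/16.
Total output Q = 257/16 + 149/16 + 113/16 = 519/16.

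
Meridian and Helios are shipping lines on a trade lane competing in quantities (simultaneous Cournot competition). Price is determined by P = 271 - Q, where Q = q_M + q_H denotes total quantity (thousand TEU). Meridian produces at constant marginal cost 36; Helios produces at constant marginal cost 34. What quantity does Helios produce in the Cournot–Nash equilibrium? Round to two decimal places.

79.67

Meridian's profit: π_M = (271 - Q)q_M - (36q_M). Setting ∂π_M/∂q_M = 0: 235 - 2q_M - (q_H) = 0.
Helios's first-order condition: 237 - 2q_H - (q_M) = 0.
So q_M = (235 - q_H)/2 and q_H = (237 - q_M)/2.
Solving the pair: q_M = 233/3, q_H = 239/3.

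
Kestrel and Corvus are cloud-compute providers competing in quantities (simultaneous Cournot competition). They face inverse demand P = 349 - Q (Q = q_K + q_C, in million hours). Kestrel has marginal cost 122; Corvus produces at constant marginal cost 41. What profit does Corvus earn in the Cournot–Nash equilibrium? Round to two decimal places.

Kestrel's profit: π_K = (349 - Q)q_K - (122q_K). Setting ∂π_K/∂q_K = 0: 227 - 2q_K - (q_C) = 0.
Corvus's profit: π_C = (349 - Q)q_C - (41q_C). Setting ∂π_C/∂q_C = 0: 308 - 2q_C - (q_K) = 0.
So q_K = (227 - q_C)/2 and q_C = (308 - q_K)/2.
Substituting one into the other gives q_K = 146/3 and q_C = 389/3.
Price P = 349 - 535/3 = 512/3.
Corvus's profit: (512/3 - 41)·(389/3) = 16813.4444.

16813.44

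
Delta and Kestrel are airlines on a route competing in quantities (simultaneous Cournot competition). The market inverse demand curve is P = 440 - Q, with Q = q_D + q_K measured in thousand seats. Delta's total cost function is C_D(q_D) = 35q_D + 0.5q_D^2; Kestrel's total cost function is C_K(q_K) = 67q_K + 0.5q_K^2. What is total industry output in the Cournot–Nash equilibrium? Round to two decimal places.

Delta's profit: π_D = (440 - Q)q_D - (35q_D + (1/2)q_D²). Setting ∂π_D/∂q_D = 0: 405 - 3q_D - (q_K) = 0.
Kestrel's profit: π_K = (440 - Q)q_K - (67q_K + (1/2)q_K²). Setting ∂π_K/∂q_K = 0: 373 - 3q_K - (q_D) = 0.
Rearranging gives the reaction functions q_D = (405 - q_K)/3 and q_K = (373 - q_D)/3.
Substituting one into the other gives q_D = 421/4 and q_K = 357/4.
Total output Q = 421/4 + 357/4 = 389/2.

194.50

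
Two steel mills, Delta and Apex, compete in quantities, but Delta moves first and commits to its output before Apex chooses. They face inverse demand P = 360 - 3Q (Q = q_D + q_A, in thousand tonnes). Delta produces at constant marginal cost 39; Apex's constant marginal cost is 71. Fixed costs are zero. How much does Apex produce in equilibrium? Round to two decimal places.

The follower Apex best-responds to any q_D: π_A = (360 - 3Q)q_A - 71q_A.
Follower FOC: 289 - 3q_D - 6q_A = 0, so q_A(q_D) = (289 - 3q_D)/6.
The leader anticipates this reaction. Substituting into P = 360 - 3Q gives P = 431/2 - (3/2)q_D, so π_D = (431/2 - (3/2)q_D)q_D - 39q_D.
Leader FOC: 353/2 - 3q_D = 0, so q_D = 353/6.
Then q_A = (289 - 3·(353/6))/6 = 75/4.

18.75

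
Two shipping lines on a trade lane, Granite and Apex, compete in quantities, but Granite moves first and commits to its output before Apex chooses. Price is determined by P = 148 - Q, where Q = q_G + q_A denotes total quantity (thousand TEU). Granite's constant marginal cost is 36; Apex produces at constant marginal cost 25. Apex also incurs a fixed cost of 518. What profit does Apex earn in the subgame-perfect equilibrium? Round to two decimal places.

The follower Apex best-responds to any q_G: π_A = (148 - Q)q_A - 25q_A.
Setting the follower's marginal profit to zero, 123 - q_G - 2q_A = 0, i.e. q_A = (123 - q_G)/2.
The leader anticipates this reaction. Substituting into P = 148 - Q gives P = 173/2 - (1/2)q_G, so π_G = (173/2 - (1/2)q_G)q_G - 36q_G.
Leader FOC: 101/2 - q_G = 0, so q_G = 101/2.
Then q_A = (123 - 101/2)/2 = 145/4.
Price P = 148 - 347/4 = 245/4.
Apex's profit: (245/4 - 25)·(145/4) - 518 = 796.0625.

796.06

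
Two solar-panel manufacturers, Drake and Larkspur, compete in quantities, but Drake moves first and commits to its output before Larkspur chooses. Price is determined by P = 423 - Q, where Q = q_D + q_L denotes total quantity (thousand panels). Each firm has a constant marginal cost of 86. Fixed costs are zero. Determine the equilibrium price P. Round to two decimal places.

Solve by backward induction. Given q_D, the follower Larkspur maximises π_L = (423 - q_D - q_L)q_L - 86q_L.
Follower FOC: 337 - q_D - 2q_L = 0, so q_L(q_D) = (337 - q_D)/2.
Drake substitutes q_L(q_D) into its own profit: π_D = q_D(423 - q_D - (337 - q_D)/2) - 86q_D = (509/2 - (1/2)q_D)q_D - 86q_D.
Leader FOC: 337/2 - q_D = 0, so q_D = 337/2.
Then q_L = (337 - 337/2)/2 = 337/4.
Total output Q = 1011/4, so price P = 423 - 1011/4 = 681/4.

170.25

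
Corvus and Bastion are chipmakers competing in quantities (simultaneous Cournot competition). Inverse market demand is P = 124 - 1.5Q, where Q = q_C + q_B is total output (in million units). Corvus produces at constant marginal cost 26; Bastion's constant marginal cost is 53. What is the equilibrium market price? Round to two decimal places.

67.67

Corvus's profit: π_C = (124 - 1.5Q)q_C - (26q_C). Setting ∂π_C/∂q_C = 0: 98 - 3q_C - (3/2)(q_B) = 0.
Bastion's profit: π_B = (124 - 1.5Q)q_B - (53q_B). Setting ∂π_B/∂q_B = 0: 71 - 3q_B - (3/2)(q_C) = 0.
So q_C = (98 - (3/2)q_B)/3 and q_B = (71 - (3/2)q_C)/3.
Solving the pair: q_C = 250/9, q_B = 88/9.
Total output Q = 338/9, so price P = 124 - (3/2)·(338/9) = 203/3.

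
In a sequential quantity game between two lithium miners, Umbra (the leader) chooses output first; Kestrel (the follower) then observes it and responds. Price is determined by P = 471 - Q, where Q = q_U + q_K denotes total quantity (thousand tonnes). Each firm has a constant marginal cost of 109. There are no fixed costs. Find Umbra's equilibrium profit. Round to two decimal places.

16380.50

The follower Kestrel best-responds to any q_U: π_K = (471 - Q)q_K - 109q_K.
Setting the follower's marginal profit to zero, 362 - q_U - 2q_K = 0, i.e. q_K = (362 - q_U)/2.
The leader anticipates this reaction. Substituting into P = 471 - Q gives P = 290 - (1/2)q_U, so π_U = (290 - (1/2)q_U)q_U - 109q_U.
Maximising: ∂π_U/∂q_U = 181 - q_U = 0, giving q_U = 181.
Then q_K = (362 - 181)/2 = 181/2.
Price P = 471 - 543/2 = 399/2.
Umbra's profit: (399/2 - 109)·181 = 16380.5000.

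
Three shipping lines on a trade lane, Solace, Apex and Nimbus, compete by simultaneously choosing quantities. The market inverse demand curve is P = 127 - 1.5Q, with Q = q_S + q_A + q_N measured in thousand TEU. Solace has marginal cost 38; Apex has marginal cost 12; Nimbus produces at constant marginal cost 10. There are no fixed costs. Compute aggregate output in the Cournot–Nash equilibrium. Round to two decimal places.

Solace's profit: π_S = (127 - 1.5Q)q_S - (38q_S). Setting ∂π_S/∂q_S = 0: 89 - 3q_S - (3/2)(q_A + q_N) = 0.
Apex's first-order condition: 115 - 3q_A - (3/2)(q_S + q_N) = 0.
Nimbus's first-order condition: 117 - 3q_N - (3/2)(q_S + q_A) = 0.
Adding the 3 first-order conditions: 321 − 6Q = 0, so Q = 107/2.
Back-substituting: q_S = (89 − 321/4)/(3/2) = 35/6, q_A = (115 − 321/4)/(3/2) = 139/6, q_N = (117 − 321/4)/(3/2) = 49/2.
Total output Q = 35/6 + 139/6 + 49/2 = 107/2.

53.50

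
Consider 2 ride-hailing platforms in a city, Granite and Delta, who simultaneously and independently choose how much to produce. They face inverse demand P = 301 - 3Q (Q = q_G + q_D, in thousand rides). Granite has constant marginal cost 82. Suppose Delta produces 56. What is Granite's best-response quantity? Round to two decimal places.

With the rival's output fixed at 56, Granite's profit is π_G = (301 - 3·56 - 3q_G)q_G - (82q_G) = (133 - 3q_G)q_G - (82q_G).
∂π_G/∂q_G = 51 - 6q_G = 0, so q_G = 17/2.

8.50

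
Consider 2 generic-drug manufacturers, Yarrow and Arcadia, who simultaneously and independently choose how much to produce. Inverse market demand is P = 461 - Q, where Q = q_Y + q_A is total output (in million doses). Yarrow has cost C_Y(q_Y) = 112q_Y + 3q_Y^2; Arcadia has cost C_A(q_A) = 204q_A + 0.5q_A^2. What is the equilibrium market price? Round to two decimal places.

352.43

Yarrow's profit: π_Y = (461 - Q)q_Y - (112q_Y + 3q_Y²). Setting ∂π_Y/∂q_Y = 0: 349 - 8q_Y - (q_A) = 0.
Arcadia's profit: π_A = (461 - Q)q_A - (204q_A + (1/2)q_A²). Setting ∂π_A/∂q_A = 0: 257 - 3q_A - (q_Y) = 0.
Rearranging gives the reaction functions q_Y = (349 - q_A)/8 and q_A = (257 - q_Y)/3.
Substituting one into the other gives q_Y = 790/23 and q_A = 1707/23.
Total output Q = 108.5652, so price P = 461 - 108.5652 = 352.4348.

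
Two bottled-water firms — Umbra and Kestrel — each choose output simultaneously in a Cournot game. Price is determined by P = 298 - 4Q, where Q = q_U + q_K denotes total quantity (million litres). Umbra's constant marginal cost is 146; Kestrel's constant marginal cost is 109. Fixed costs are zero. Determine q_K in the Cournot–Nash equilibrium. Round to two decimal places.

18.83

Umbra's profit: π_U = (298 - 4Q)q_U - (146q_U). Setting ∂π_U/∂q_U = 0: 152 - 8q_U - 4(q_K) = 0.
Kestrel's first-order condition: 189 - 8q_K - 4(q_U) = 0.
Best responses: q_U = (152 - 4q_K)/8, q_K = (189 - 4q_U)/8.
Solving the pair: q_U = 115/12, q_K = 113/6.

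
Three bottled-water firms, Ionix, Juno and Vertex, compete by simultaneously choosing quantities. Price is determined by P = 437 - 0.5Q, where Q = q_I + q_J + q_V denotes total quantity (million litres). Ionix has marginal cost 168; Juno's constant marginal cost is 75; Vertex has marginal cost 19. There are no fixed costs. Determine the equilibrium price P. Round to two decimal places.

174.75

Ionix's profit: π_I = (437 - 0.5Q)q_I - (168q_I). Setting ∂π_I/∂q_I = 0: 269 - q_I - (1/2)(q_J + q_V) = 0.
Juno's profit: π_J = (437 - 0.5Q)q_J - (75q_J). Setting ∂π_J/∂q_J = 0: 362 - q_J - (1/2)(q_I + q_V) = 0.
Vertex's profit: π_V = (437 - 0.5Q)q_V - (19q_V). Setting ∂π_V/∂q_V = 0: 418 - q_V - (1/2)(q_I + q_J) = 0.
Adding the 3 conditions: 1049 − Q − Q = 0, i.e. Q = 1049/2.
Back-substituting: q_I = (269 − 1049/4)/(1/2) = 27/2, q_J = (362 − 1049/4)/(1/2) = 399/2, q_V = (418 − 1049/4)/(1/2) = 623/2.
Total output Q = 1049/2, so price P = 437 - (1/2)·(1049/2) = 699/4.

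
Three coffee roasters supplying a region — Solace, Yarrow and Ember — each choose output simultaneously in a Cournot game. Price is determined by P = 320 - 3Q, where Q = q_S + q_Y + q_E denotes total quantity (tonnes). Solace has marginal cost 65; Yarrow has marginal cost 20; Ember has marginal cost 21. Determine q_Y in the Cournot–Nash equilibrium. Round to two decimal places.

28.83

Solace's profit: π_S = (320 - 3Q)q_S - (65q_S). Setting ∂π_S/∂q_S = 0: 255 - 6q_S - 3(q_Y + q_E) = 0.
Yarrow's profit: π_Y = (320 - 3Q)q_Y - (20q_Y). Setting ∂π_Y/∂q_Y = 0: 300 - 6q_Y - 3(q_S + q_E) = 0.
Ember's first-order condition: 299 - 6q_E - 3(q_S + q_Y) = 0.
Adding the 3 first-order conditions: 854 − 12Q = 0, so Q = 427/6.
Back-substituting: q_S = (255 − 427/2)/3 = 83/6, q_Y = (300 − 427/2)/3 = 173/6, q_E = (299 − 427/2)/3 = 57/2.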